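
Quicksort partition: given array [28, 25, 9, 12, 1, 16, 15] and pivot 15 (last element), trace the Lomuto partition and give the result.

Lomuto partition with pivot = 15:

Initial array: [28, 25, 9, 12, 1, 16, 15]

arr[0]=28 > 15: no swap
arr[1]=25 > 15: no swap
arr[2]=9 <= 15: swap with position 0, array becomes [9, 25, 28, 12, 1, 16, 15]
arr[3]=12 <= 15: swap with position 1, array becomes [9, 12, 28, 25, 1, 16, 15]
arr[4]=1 <= 15: swap with position 2, array becomes [9, 12, 1, 25, 28, 16, 15]
arr[5]=16 > 15: no swap

Place pivot at position 3: [9, 12, 1, 15, 28, 16, 25]
Pivot position: 3

After partitioning with pivot 15, the array becomes [9, 12, 1, 15, 28, 16, 25]. The pivot is placed at index 3. All elements to the left of the pivot are <= 15, and all elements to the right are > 15.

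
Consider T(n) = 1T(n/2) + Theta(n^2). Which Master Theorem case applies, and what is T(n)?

Master Theorem for T(n) = 1T(n/2) + O(n^2):

a = 1, b = 2, c = 2
log_b(a) = log_2(1) = 0.0000

Case 3: c = 2 > log_2(1) = 0.0000
T(n) = O(n^2) = O(n^2)

For T(n) = 1T(n/2) + O(n^2): log_2(1) = 0.0000. This is Case 3 of the Master Theorem (c > log_b(a), work dominated by root), giving O(n^2).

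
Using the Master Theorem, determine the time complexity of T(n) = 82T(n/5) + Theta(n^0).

Master Theorem for T(n) = 82T(n/5) + O(n^0):

a = 82, b = 5, c = 0
log_b(a) = log_5(82) = 2.7380

Case 1: c = 0 < log_5(82) = 2.7380
T(n) = O(n^(log_5 82))

For T(n) = 82T(n/5) + O(n^0): log_5(82) = 2.7380. This is Case 1 of the Master Theorem (c < log_b(a), work dominated by leaves), giving O(n^(log_5 82)).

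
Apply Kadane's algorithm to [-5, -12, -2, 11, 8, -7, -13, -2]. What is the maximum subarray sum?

Using Kadane's algorithm on [-5, -12, -2, 11, 8, -7, -13, -2]:

Scanning through the array:
Position 1 (value -12): max_ending_here = -12, max_so_far = -5
Position 2 (value -2): max_ending_here = -2, max_so_far = -2
Position 3 (value 11): max_ending_here = 11, max_so_far = 11
Position 4 (value 8): max_ending_here = 19, max_so_far = 19
Position 5 (value -7): max_ending_here = 12, max_so_far = 19
Position 6 (value -13): max_ending_here = -1, max_so_far = 19
Position 7 (value -2): max_ending_here = -2, max_so_far = 19

Maximum subarray: [11, 8]
Maximum sum: 19

The maximum subarray is [11, 8] with sum 19. This subarray runs from index 3 to index 4.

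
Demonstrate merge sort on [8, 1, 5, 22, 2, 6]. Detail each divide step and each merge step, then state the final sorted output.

Merge sort trace:

Split: [8, 1, 5, 22, 2, 6] -> [8, 1, 5] and [22, 2, 6]
  Split: [8, 1, 5] -> [8] and [1, 5]
    Split: [1, 5] -> [1] and [5]
    Merge: [1] + [5] -> [1, 5]
  Merge: [8] + [1, 5] -> [1, 5, 8]
  Split: [22, 2, 6] -> [22] and [2, 6]
    Split: [2, 6] -> [2] and [6]
    Merge: [2] + [6] -> [2, 6]
  Merge: [22] + [2, 6] -> [2, 6, 22]
Merge: [1, 5, 8] + [2, 6, 22] -> [1, 2, 5, 6, 8, 22]

Final sorted array: [1, 2, 5, 6, 8, 22]

The merge sort proceeds by recursively splitting the array and merging sorted halves.
After all merges, the sorted array is [1, 2, 5, 6, 8, 22].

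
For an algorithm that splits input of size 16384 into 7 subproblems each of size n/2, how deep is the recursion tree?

For divide and conquer with division factor 2:

Problem sizes at each level:
Level 0: 16384
Level 1: 8192
Level 2: 4096
Level 3: 2048
Level 4: 1024
Level 5: 512
Level 6: 256
Level 7: 128
Level 8: 64
Level 9: 32
Level 10: 16
Level 11: 8
Level 12: 4
Level 13: 2
Level 14: 1

The root is level 0 and the size-1 base case is level 14 (the tree spans levels 0 through 14, i.e. 15 levels counting the root), so the depth is the number of divisions: log_2(16384) = 14

The recursion tree depth is log_2(16384) = 14. At each level, the problem size is divided by 2, so it takes 14 divisions to reduce to a base case of size 1. The algorithm makes 7 recursive calls at each level.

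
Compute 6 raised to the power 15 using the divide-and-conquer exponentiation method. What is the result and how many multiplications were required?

Computing 6^15 by squaring (build up from 6^1; each line after the first costs one multiplication):

6^1 = 6
6^2 = (6^1)^2 = 6^2 = 36
6^3 = 6 * 6^2 = 6 * 36 = 216
6^6 = (6^3)^2 = 216^2 = 46656
6^7 = 6 * 6^6 = 6 * 46656 = 279936
6^14 = (6^7)^2 = 279936^2 = 78364164096
6^15 = 6 * 6^14 = 6 * 78364164096 = 470184984576

Result: 470184984576
Multiplications needed: 6 (6 lines after 6^1)

6^15 = 470184984576. Using exponentiation by squaring, this requires 6 multiplications. The key idea: if the exponent is even, square the half-power; if odd, multiply by the base once.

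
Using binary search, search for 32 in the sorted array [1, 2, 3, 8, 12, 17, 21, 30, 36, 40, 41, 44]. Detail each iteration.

Binary search for 32 in [1, 2, 3, 8, 12, 17, 21, 30, 36, 40, 41, 44]:

lo=0, hi=11, mid=5, arr[mid]=17 -> 17 < 32, search right half
lo=6, hi=11, mid=8, arr[mid]=36 -> 36 > 32, search left half
lo=6, hi=7, mid=6, arr[mid]=21 -> 21 < 32, search right half
lo=7, hi=7, mid=7, arr[mid]=30 -> 30 < 32, search right half
lo=8 > hi=7, target 32 not found

Binary search determines that 32 is not in the array after 4 comparisons. The search space was exhausted without finding the target.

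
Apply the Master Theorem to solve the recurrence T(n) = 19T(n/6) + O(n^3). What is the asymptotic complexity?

Master Theorem for T(n) = 19T(n/6) + O(n^3):

a = 19, b = 6, c = 3
log_b(a) = log_6(19) = 1.6433

Case 3: c = 3 > log_6(19) = 1.6433
T(n) = O(n^3) = O(n^3)

For T(n) = 19T(n/6) + O(n^3): log_6(19) = 1.6433. This is Case 3 of the Master Theorem (c > log_b(a), work dominated by root), giving O(n^3).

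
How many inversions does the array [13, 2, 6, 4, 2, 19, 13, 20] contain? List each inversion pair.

Finding inversions in [13, 2, 6, 4, 2, 19, 13, 20]:

(0, 1): arr[0]=13 > arr[1]=2
(0, 2): arr[0]=13 > arr[2]=6
(0, 3): arr[0]=13 > arr[3]=4
(0, 4): arr[0]=13 > arr[4]=2
(2, 3): arr[2]=6 > arr[3]=4
(2, 4): arr[2]=6 > arr[4]=2
(3, 4): arr[3]=4 > arr[4]=2
(5, 6): arr[5]=19 > arr[6]=13

Total inversions: 8

The array has 8 inversion(s): (0,1), (0,2), (0,3), (0,4), (2,3), (2,4), (3,4), (5,6). Each pair (i,j) satisfies i < j and arr[i] > arr[j].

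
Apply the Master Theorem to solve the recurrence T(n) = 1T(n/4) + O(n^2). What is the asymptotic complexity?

Master Theorem for T(n) = 1T(n/4) + O(n^2):

a = 1, b = 4, c = 2
log_b(a) = log_4(1) = 0.0000

Case 3: c = 2 > log_4(1) = 0.0000
T(n) = O(n^2) = O(n^2)

For T(n) = 1T(n/4) + O(n^2): log_4(1) = 0.0000. This is Case 3 of the Master Theorem (c > log_b(a), work dominated by root), giving O(n^2).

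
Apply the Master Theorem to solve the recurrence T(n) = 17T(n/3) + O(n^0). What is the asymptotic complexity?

Master Theorem for T(n) = 17T(n/3) + O(n^0):

a = 17, b = 3, c = 0
log_b(a) = log_3(17) = 2.5789

Case 1: c = 0 < log_3(17) = 2.5789
T(n) = O(n^(log_3 17))

For T(n) = 17T(n/3) + O(n^0): log_3(17) = 2.5789. This is Case 1 of the Master Theorem (c < log_b(a), work dominated by leaves), giving O(n^(log_3 17)).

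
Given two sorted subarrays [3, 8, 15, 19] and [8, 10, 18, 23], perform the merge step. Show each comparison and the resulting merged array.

Merging process:

Compare 3 vs 8: take 3 from left. Merged: [3]
Compare 8 vs 8: take 8 from left. Merged: [3, 8]
Compare 15 vs 8: take 8 from right. Merged: [3, 8, 8]
Compare 15 vs 10: take 10 from right. Merged: [3, 8, 8, 10]
Compare 15 vs 18: take 15 from left. Merged: [3, 8, 8, 10, 15]
Compare 19 vs 18: take 18 from right. Merged: [3, 8, 8, 10, 15, 18]
Compare 19 vs 23: take 19 from left. Merged: [3, 8, 8, 10, 15, 18, 19]
Append remaining from right: [23]. Merged: [3, 8, 8, 10, 15, 18, 19, 23]

Final merged array: [3, 8, 8, 10, 15, 18, 19, 23]
Total comparisons: 7

The merged array is [3, 8, 8, 10, 15, 18, 19, 23], requiring 7 comparisons. The merge step runs in O(n) time where n is the total number of elements.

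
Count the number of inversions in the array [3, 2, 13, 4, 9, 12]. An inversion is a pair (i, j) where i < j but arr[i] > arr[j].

Finding inversions in [3, 2, 13, 4, 9, 12]:

(0, 1): arr[0]=3 > arr[1]=2
(2, 3): arr[2]=13 > arr[3]=4
(2, 4): arr[2]=13 > arr[4]=9
(2, 5): arr[2]=13 > arr[5]=12

Total inversions: 4

The array has 4 inversion(s): (0,1), (2,3), (2,4), (2,5). Each pair (i,j) satisfies i < j and arr[i] > arr[j].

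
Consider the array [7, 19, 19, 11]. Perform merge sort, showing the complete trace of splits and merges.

Merge sort trace:

Split: [7, 19, 19, 11] -> [7, 19] and [19, 11]
  Split: [7, 19] -> [7] and [19]
  Merge: [7] + [19] -> [7, 19]
  Split: [19, 11] -> [19] and [11]
  Merge: [19] + [11] -> [11, 19]
Merge: [7, 19] + [11, 19] -> [7, 11, 19, 19]

Final sorted array: [7, 11, 19, 19]

The merge sort proceeds by recursively splitting the array and merging sorted halves.
After all merges, the sorted array is [7, 11, 19, 19].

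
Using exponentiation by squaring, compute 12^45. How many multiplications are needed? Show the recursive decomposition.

Computing 12^45 by squaring (build up from 12^1; each line after the first costs one multiplication):

12^1 = 12
12^2 = (12^1)^2 = 12^2 = 144
12^4 = (12^2)^2 = 144^2 = 20736
12^5 = 12 * 12^4 = 12 * 20736 = 248832
12^10 = (12^5)^2 = 248832^2 = 61917364224
12^11 = 12 * 12^10 = 12 * 61917364224 = 743008370688
12^22 = (12^11)^2 = 743008370688^2 = 552061438912436417593344
12^44 = (12^22)^2 = 552061438912436417593344^2 = 304771832334069766392840191887919236168953102336
12^45 = 12 * 12^44 = 12 * 304771832334069766392840191887919236168953102336 = 3657261988008837196714082302655030834027437228032

Result: 3657261988008837196714082302655030834027437228032
Multiplications needed: 8 (8 lines after 12^1)

12^45 = 3657261988008837196714082302655030834027437228032. Using exponentiation by squaring, this requires 8 multiplications. The key idea: if the exponent is even, square the half-power; if odd, multiply by the base once.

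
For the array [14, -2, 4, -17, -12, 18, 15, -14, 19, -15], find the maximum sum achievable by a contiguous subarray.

Using Kadane's algorithm on [14, -2, 4, -17, -12, 18, 15, -14, 19, -15]:

Scanning through the array:
Position 1 (value -2): max_ending_here = 12, max_so_far = 14
Position 2 (value 4): max_ending_here = 16, max_so_far = 16
Position 3 (value -17): max_ending_here = -1, max_so_far = 16
Position 4 (value -12): max_ending_here = -12, max_so_far = 16
Position 5 (value 18): max_ending_here = 18, max_so_far = 18
Position 6 (value 15): max_ending_here = 33, max_so_far = 33
Position 7 (value -14): max_ending_here = 19, max_so_far = 33
Position 8 (value 19): max_ending_here = 38, max_so_far = 38
Position 9 (value -15): max_ending_here = 23, max_so_far = 38

Maximum subarray: [18, 15, -14, 19]
Maximum sum: 38

The maximum subarray is [18, 15, -14, 19] with sum 38. This subarray runs from index 5 to index 8.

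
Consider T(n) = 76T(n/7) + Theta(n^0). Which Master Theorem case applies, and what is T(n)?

Master Theorem for T(n) = 76T(n/7) + O(n^0):

a = 76, b = 7, c = 0
log_b(a) = log_7(76) = 2.2256

Case 1: c = 0 < log_7(76) = 2.2256
T(n) = O(n^(log_7 76))

For T(n) = 76T(n/7) + O(n^0): log_7(76) = 2.2256. This is Case 1 of the Master Theorem (c < log_b(a), work dominated by leaves), giving O(n^(log_7 76)).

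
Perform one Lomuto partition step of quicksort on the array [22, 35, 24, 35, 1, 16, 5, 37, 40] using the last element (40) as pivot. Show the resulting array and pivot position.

Lomuto partition with pivot = 40:

Initial array: [22, 35, 24, 35, 1, 16, 5, 37, 40]

arr[0]=22 <= 40: swap with position 0, array becomes [22, 35, 24, 35, 1, 16, 5, 37, 40]
arr[1]=35 <= 40: swap with position 1, array becomes [22, 35, 24, 35, 1, 16, 5, 37, 40]
arr[2]=24 <= 40: swap with position 2, array becomes [22, 35, 24, 35, 1, 16, 5, 37, 40]
arr[3]=35 <= 40: swap with position 3, array becomes [22, 35, 24, 35, 1, 16, 5, 37, 40]
arr[4]=1 <= 40: swap with position 4, array becomes [22, 35, 24, 35, 1, 16, 5, 37, 40]
arr[5]=16 <= 40: swap with position 5, array becomes [22, 35, 24, 35, 1, 16, 5, 37, 40]
arr[6]=5 <= 40: swap with position 6, array becomes [22, 35, 24, 35, 1, 16, 5, 37, 40]
arr[7]=37 <= 40: swap with position 7, array becomes [22, 35, 24, 35, 1, 16, 5, 37, 40]

Place pivot at position 8: [22, 35, 24, 35, 1, 16, 5, 37, 40]
Pivot position: 8

After partitioning with pivot 40, the array becomes [22, 35, 24, 35, 1, 16, 5, 37, 40]. The pivot is placed at index 8. All elements to the left of the pivot are <= 40, and all elements to the right are > 40.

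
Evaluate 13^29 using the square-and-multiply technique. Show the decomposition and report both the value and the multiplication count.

Computing 13^29 by squaring (build up from 13^1; each line after the first costs one multiplication):

13^1 = 13
13^2 = (13^1)^2 = 13^2 = 169
13^3 = 13 * 13^2 = 13 * 169 = 2197
13^6 = (13^3)^2 = 2197^2 = 4826809
13^7 = 13 * 13^6 = 13 * 4826809 = 62748517
13^14 = (13^7)^2 = 62748517^2 = 3937376385699289
13^28 = (13^14)^2 = 3937376385699289^2 = 15502932802662396215269535105521
13^29 = 13 * 13^28 = 13 * 15502932802662396215269535105521 = 201538126434611150798503956371773

Result: 201538126434611150798503956371773
Multiplications needed: 7 (7 lines after 13^1)

13^29 = 201538126434611150798503956371773. Using exponentiation by squaring, this requires 7 multiplications. The key idea: if the exponent is even, square the half-power; if odd, multiply by the base once.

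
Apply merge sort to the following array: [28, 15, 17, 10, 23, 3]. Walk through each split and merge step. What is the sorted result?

Merge sort trace:

Split: [28, 15, 17, 10, 23, 3] -> [28, 15, 17] and [10, 23, 3]
  Split: [28, 15, 17] -> [28] and [15, 17]
    Split: [15, 17] -> [15] and [17]
    Merge: [15] + [17] -> [15, 17]
  Merge: [28] + [15, 17] -> [15, 17, 28]
  Split: [10, 23, 3] -> [10] and [23, 3]
    Split: [23, 3] -> [23] and [3]
    Merge: [23] + [3] -> [3, 23]
  Merge: [10] + [3, 23] -> [3, 10, 23]
Merge: [15, 17, 28] + [3, 10, 23] -> [3, 10, 15, 17, 23, 28]

Final sorted array: [3, 10, 15, 17, 23, 28]

The merge sort proceeds by recursively splitting the array and merging sorted halves.
After all merges, the sorted array is [3, 10, 15, 17, 23, 28].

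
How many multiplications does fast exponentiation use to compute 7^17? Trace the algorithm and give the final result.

Computing 7^17 by squaring (build up from 7^1; each line after the first costs one multiplication):

7^1 = 7
7^2 = (7^1)^2 = 7^2 = 49
7^4 = (7^2)^2 = 49^2 = 2401
7^8 = (7^4)^2 = 2401^2 = 5764801
7^16 = (7^8)^2 = 5764801^2 = 33232930569601
7^17 = 7 * 7^16 = 7 * 33232930569601 = 232630513987207

Result: 232630513987207
Multiplications needed: 5 (5 lines after 7^1)

7^17 = 232630513987207. Using exponentiation by squaring, this requires 5 multiplications. The key idea: if the exponent is even, square the half-power; if odd, multiply by the base once.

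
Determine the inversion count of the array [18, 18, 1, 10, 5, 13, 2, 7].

Finding inversions in [18, 18, 1, 10, 5, 13, 2, 7]:

(0, 2): arr[0]=18 > arr[2]=1
(0, 3): arr[0]=18 > arr[3]=10
(0, 4): arr[0]=18 > arr[4]=5
(0, 5): arr[0]=18 > arr[5]=13
(0, 6): arr[0]=18 > arr[6]=2
(0, 7): arr[0]=18 > arr[7]=7
(1, 2): arr[1]=18 > arr[2]=1
(1, 3): arr[1]=18 > arr[3]=10
(1, 4): arr[1]=18 > arr[4]=5
(1, 5): arr[1]=18 > arr[5]=13
(1, 6): arr[1]=18 > arr[6]=2
(1, 7): arr[1]=18 > arr[7]=7
(3, 4): arr[3]=10 > arr[4]=5
(3, 6): arr[3]=10 > arr[6]=2
(3, 7): arr[3]=10 > arr[7]=7
(4, 6): arr[4]=5 > arr[6]=2
(5, 6): arr[5]=13 > arr[6]=2
(5, 7): arr[5]=13 > arr[7]=7

Total inversions: 18

The array has 18 inversion(s): (0,2), (0,3), (0,4), (0,5), (0,6), (0,7), (1,2), (1,3), (1,4), (1,5), (1,6), (1,7), (3,4), (3,6), (3,7), (4,6), (5,6), (5,7). Each pair (i,j) satisfies i < j and arr[i] > arr[j].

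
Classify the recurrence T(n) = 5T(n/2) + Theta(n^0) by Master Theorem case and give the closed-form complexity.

Master Theorem for T(n) = 5T(n/2) + O(n^0):

a = 5, b = 2, c = 0
log_b(a) = log_2(5) = 2.3219

Case 1: c = 0 < log_2(5) = 2.3219
T(n) = O(n^(log_2 5))

For T(n) = 5T(n/2) + O(n^0): log_2(5) = 2.3219. This is Case 1 of the Master Theorem (c < log_b(a), work dominated by leaves), giving O(n^(log_2 5)).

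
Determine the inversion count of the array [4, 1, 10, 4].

Finding inversions in [4, 1, 10, 4]:

(0, 1): arr[0]=4 > arr[1]=1
(2, 3): arr[2]=10 > arr[3]=4

Total inversions: 2

The array has 2 inversion(s): (0,1), (2,3). Each pair (i,j) satisfies i < j and arr[i] > arr[j].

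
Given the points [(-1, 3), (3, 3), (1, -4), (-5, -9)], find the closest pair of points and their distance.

Computing all pairwise distances among 4 points:

d((-1, 3), (3, 3)) = 4.0 <-- minimum
d((-1, 3), (1, -4)) = 7.2801
d((-1, 3), (-5, -9)) = 12.6491
d((3, 3), (1, -4)) = 7.2801
d((3, 3), (-5, -9)) = 14.4222
d((1, -4), (-5, -9)) = 7.8102

Closest pair: (-1, 3) and (3, 3) with distance 4.0

The closest pair is (-1, 3) and (3, 3) with Euclidean distance 4.0. For 4 points, brute-force pairwise comparison is shown above. For large n, the divide-and-conquer algorithm (sort by x, recurse on halves, check the dividing strip) achieves O(n log n).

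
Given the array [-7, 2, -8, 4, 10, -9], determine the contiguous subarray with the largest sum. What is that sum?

Using Kadane's algorithm on [-7, 2, -8, 4, 10, -9]:

Scanning through the array:
Position 1 (value 2): max_ending_here = 2, max_so_far = 2
Position 2 (value -8): max_ending_here = -6, max_so_far = 2
Position 3 (value 4): max_ending_here = 4, max_so_far = 4
Position 4 (value 10): max_ending_here = 14, max_so_far = 14
Position 5 (value -9): max_ending_here = 5, max_so_far = 14

Maximum subarray: [4, 10]
Maximum sum: 14

The maximum subarray is [4, 10] with sum 14. This subarray runs from index 3 to index 4.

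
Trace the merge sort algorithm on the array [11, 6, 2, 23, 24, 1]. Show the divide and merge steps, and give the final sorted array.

Merge sort trace:

Split: [11, 6, 2, 23, 24, 1] -> [11, 6, 2] and [23, 24, 1]
  Split: [11, 6, 2] -> [11] and [6, 2]
    Split: [6, 2] -> [6] and [2]
    Merge: [6] + [2] -> [2, 6]
  Merge: [11] + [2, 6] -> [2, 6, 11]
  Split: [23, 24, 1] -> [23] and [24, 1]
    Split: [24, 1] -> [24] and [1]
    Merge: [24] + [1] -> [1, 24]
  Merge: [23] + [1, 24] -> [1, 23, 24]
Merge: [2, 6, 11] + [1, 23, 24] -> [1, 2, 6, 11, 23, 24]

Final sorted array: [1, 2, 6, 11, 23, 24]

The merge sort proceeds by recursively splitting the array and merging sorted halves.
After all merges, the sorted array is [1, 2, 6, 11, 23, 24].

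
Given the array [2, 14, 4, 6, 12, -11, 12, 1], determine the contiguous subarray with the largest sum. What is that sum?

Using Kadane's algorithm on [2, 14, 4, 6, 12, -11, 12, 1]:

Scanning through the array:
Position 1 (value 14): max_ending_here = 16, max_so_far = 16
Position 2 (value 4): max_ending_here = 20, max_so_far = 20
Position 3 (value 6): max_ending_here = 26, max_so_far = 26
Position 4 (value 12): max_ending_here = 38, max_so_far = 38
Position 5 (value -11): max_ending_here = 27, max_so_far = 38
Position 6 (value 12): max_ending_here = 39, max_so_far = 39
Position 7 (value 1): max_ending_here = 40, max_so_far = 40

Maximum subarray: [2, 14, 4, 6, 12, -11, 12, 1]
Maximum sum: 40

The maximum subarray is [2, 14, 4, 6, 12, -11, 12, 1] with sum 40. This subarray runs from index 0 to index 7.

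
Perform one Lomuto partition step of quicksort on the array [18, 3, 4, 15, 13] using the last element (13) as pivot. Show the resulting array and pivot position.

Lomuto partition with pivot = 13:

Initial array: [18, 3, 4, 15, 13]

arr[0]=18 > 13: no swap
arr[1]=3 <= 13: swap with position 0, array becomes [3, 18, 4, 15, 13]
arr[2]=4 <= 13: swap with position 1, array becomes [3, 4, 18, 15, 13]
arr[3]=15 > 13: no swap

Place pivot at position 2: [3, 4, 13, 15, 18]
Pivot position: 2

After partitioning with pivot 13, the array becomes [3, 4, 13, 15, 18]. The pivot is placed at index 2. All elements to the left of the pivot are <= 13, and all elements to the right are > 13.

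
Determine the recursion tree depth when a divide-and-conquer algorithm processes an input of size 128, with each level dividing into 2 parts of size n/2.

For divide and conquer with division factor 2:

Problem sizes at each level:
Level 0: 128
Level 1: 64
Level 2: 32
Level 3: 16
Level 4: 8
Level 5: 4
Level 6: 2
Level 7: 1

The root is level 0 and the size-1 base case is level 7 (the tree spans levels 0 through 7, i.e. 8 levels counting the root), so the depth is the number of divisions: log_2(128) = 7

The recursion tree depth is log_2(128) = 7. At each level, the problem size is divided by 2, so it takes 7 divisions to reduce to a base case of size 1. The algorithm makes 2 recursive calls at each level.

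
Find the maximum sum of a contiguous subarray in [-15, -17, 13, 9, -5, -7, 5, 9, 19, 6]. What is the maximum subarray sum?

Using Kadane's algorithm on [-15, -17, 13, 9, -5, -7, 5, 9, 19, 6]:

Scanning through the array:
Position 1 (value -17): max_ending_here = -17, max_so_far = -15
Position 2 (value 13): max_ending_here = 13, max_so_far = 13
Position 3 (value 9): max_ending_here = 22, max_so_far = 22
Position 4 (value -5): max_ending_here = 17, max_so_far = 22
Position 5 (value -7): max_ending_here = 10, max_so_far = 22
Position 6 (value 5): max_ending_here = 15, max_so_far = 22
Position 7 (value 9): max_ending_here = 24, max_so_far = 24
Position 8 (value 19): max_ending_here = 43, max_so_far = 43
Position 9 (value 6): max_ending_here = 49, max_so_far = 49

Maximum subarray: [13, 9, -5, -7, 5, 9, 19, 6]
Maximum sum: 49

The maximum subarray is [13, 9, -5, -7, 5, 9, 19, 6] with sum 49. This subarray runs from index 2 to index 9.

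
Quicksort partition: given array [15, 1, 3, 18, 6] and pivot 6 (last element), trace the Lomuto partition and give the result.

Lomuto partition with pivot = 6:

Initial array: [15, 1, 3, 18, 6]

arr[0]=15 > 6: no swap
arr[1]=1 <= 6: swap with position 0, array becomes [1, 15, 3, 18, 6]
arr[2]=3 <= 6: swap with position 1, array becomes [1, 3, 15, 18, 6]
arr[3]=18 > 6: no swap

Place pivot at position 2: [1, 3, 6, 18, 15]
Pivot position: 2

After partitioning with pivot 6, the array becomes [1, 3, 6, 18, 15]. The pivot is placed at index 2. All elements to the left of the pivot are <= 6, and all elements to the right are > 6.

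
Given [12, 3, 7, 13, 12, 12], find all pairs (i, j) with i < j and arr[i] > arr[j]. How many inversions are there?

Finding inversions in [12, 3, 7, 13, 12, 12]:

(0, 1): arr[0]=12 > arr[1]=3
(0, 2): arr[0]=12 > arr[2]=7
(3, 4): arr[3]=13 > arr[4]=12
(3, 5): arr[3]=13 > arr[5]=12

Total inversions: 4

The array has 4 inversion(s): (0,1), (0,2), (3,4), (3,5). Each pair (i,j) satisfies i < j and arr[i] > arr[j].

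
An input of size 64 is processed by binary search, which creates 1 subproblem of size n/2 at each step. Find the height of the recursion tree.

For divide and conquer with division factor 2:

Problem sizes at each level:
Level 0: 64
Level 1: 32
Level 2: 16
Level 3: 8
Level 4: 4
Level 5: 2
Level 6: 1

The root is level 0 and the size-1 base case is level 6 (the tree spans levels 0 through 6, i.e. 7 levels counting the root), so the depth is the number of divisions: log_2(64) = 6

The recursion tree depth is log_2(64) = 6. At each level, the problem size is divided by 2, so it takes 6 divisions to reduce to a base case of size 1. The algorithm makes 1 recursive call at each level.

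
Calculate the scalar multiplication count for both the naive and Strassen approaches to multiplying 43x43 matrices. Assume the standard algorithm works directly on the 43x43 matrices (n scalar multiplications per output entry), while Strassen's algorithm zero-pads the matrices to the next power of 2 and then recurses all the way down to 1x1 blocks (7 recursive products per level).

Matrix multiplication for 43x43 matrices:

Strassen's algorithm requires power-of-2 dimensions. Pad 43x43 to 64x64 (next power of 2).

Standard algorithm: 43^3 = 79507 multiplications
Strassen's algorithm: 7^(log2(64)) = 7^6 = 117649 multiplications
Difference: 79507 - 117649 = -38142 (Strassen uses MORE here due to padding overhead — for small or just-over-power-of-2 n, padding can outweigh the per-level savings)

Standard: 79507 multiplications (43^3). Strassen: 117649 multiplications (7^6, after padding to 64x64). Strassen reduces 8 recursive multiplications to 7 at each level.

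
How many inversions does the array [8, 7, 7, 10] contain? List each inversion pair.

Finding inversions in [8, 7, 7, 10]:

(0, 1): arr[0]=8 > arr[1]=7
(0, 2): arr[0]=8 > arr[2]=7

Total inversions: 2

The array has 2 inversion(s): (0,1), (0,2). Each pair (i,j) satisfies i < j and arr[i] > arr[j].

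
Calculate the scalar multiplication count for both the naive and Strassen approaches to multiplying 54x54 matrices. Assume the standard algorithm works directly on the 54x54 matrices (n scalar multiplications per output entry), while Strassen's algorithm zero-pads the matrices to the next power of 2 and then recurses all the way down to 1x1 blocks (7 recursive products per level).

Matrix multiplication for 54x54 matrices:

Strassen's algorithm requires power-of-2 dimensions. Pad 54x54 to 64x64 (next power of 2).

Standard algorithm: 54^3 = 157464 multiplications
Strassen's algorithm: 7^(log2(64)) = 7^6 = 117649 multiplications
Savings: 157464 - 117649 = 39815 multiplications

Standard: 157464 multiplications (54^3). Strassen: 117649 multiplications (7^6, after padding to 64x64). Strassen reduces 8 recursive multiplications to 7 at each level.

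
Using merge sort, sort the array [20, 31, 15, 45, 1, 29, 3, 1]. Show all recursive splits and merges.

Merge sort trace:

Split: [20, 31, 15, 45, 1, 29, 3, 1] -> [20, 31, 15, 45] and [1, 29, 3, 1]
  Split: [20, 31, 15, 45] -> [20, 31] and [15, 45]
    Split: [20, 31] -> [20] and [31]
    Merge: [20] + [31] -> [20, 31]
    Split: [15, 45] -> [15] and [45]
    Merge: [15] + [45] -> [15, 45]
  Merge: [20, 31] + [15, 45] -> [15, 20, 31, 45]
  Split: [1, 29, 3, 1] -> [1, 29] and [3, 1]
    Split: [1, 29] -> [1] and [29]
    Merge: [1] + [29] -> [1, 29]
    Split: [3, 1] -> [3] and [1]
    Merge: [3] + [1] -> [1, 3]
  Merge: [1, 29] + [1, 3] -> [1, 1, 3, 29]
Merge: [15, 20, 31, 45] + [1, 1, 3, 29] -> [1, 1, 3, 15, 20, 29, 31, 45]

Final sorted array: [1, 1, 3, 15, 20, 29, 31, 45]

The merge sort proceeds by recursively splitting the array and merging sorted halves.
After all merges, the sorted array is [1, 1, 3, 15, 20, 29, 31, 45].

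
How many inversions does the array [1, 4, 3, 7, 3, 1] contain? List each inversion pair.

Finding inversions in [1, 4, 3, 7, 3, 1]:

(1, 2): arr[1]=4 > arr[2]=3
(1, 4): arr[1]=4 > arr[4]=3
(1, 5): arr[1]=4 > arr[5]=1
(2, 5): arr[2]=3 > arr[5]=1
(3, 4): arr[3]=7 > arr[4]=3
(3, 5): arr[3]=7 > arr[5]=1
(4, 5): arr[4]=3 > arr[5]=1

Total inversions: 7

The array has 7 inversion(s): (1,2), (1,4), (1,5), (2,5), (3,4), (3,5), (4,5). Each pair (i,j) satisfies i < j and arr[i] > arr[j].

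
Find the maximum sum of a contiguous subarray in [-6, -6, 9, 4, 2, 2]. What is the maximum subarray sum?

Using Kadane's algorithm on [-6, -6, 9, 4, 2, 2]:

Scanning through the array:
Position 1 (value -6): max_ending_here = -6, max_so_far = -6
Position 2 (value 9): max_ending_here = 9, max_so_far = 9
Position 3 (value 4): max_ending_here = 13, max_so_far = 13
Position 4 (value 2): max_ending_here = 15, max_so_far = 15
Position 5 (value 2): max_ending_here = 17, max_so_far = 17

Maximum subarray: [9, 4, 2, 2]
Maximum sum: 17

The maximum subarray is [9, 4, 2, 2] with sum 17. This subarray runs from index 2 to index 5.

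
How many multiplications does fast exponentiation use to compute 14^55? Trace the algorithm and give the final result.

Computing 14^55 by squaring (build up from 14^1; each line after the first costs one multiplication):

14^1 = 14
14^2 = (14^1)^2 = 14^2 = 196
14^3 = 14 * 14^2 = 14 * 196 = 2744
14^6 = (14^3)^2 = 2744^2 = 7529536
14^12 = (14^6)^2 = 7529536^2 = 56693912375296
14^13 = 14 * 14^12 = 14 * 56693912375296 = 793714773254144
14^26 = (14^13)^2 = 793714773254144^2 = 629983141281877223603213172736
14^27 = 14 * 14^26 = 14 * 629983141281877223603213172736 = 8819763977946281130444984418304
14^54 = (14^27)^2 = 8819763977946281130444984418304^2 = 77788236626678808982722471083604074886584214739573349250236416
14^55 = 14 * 14^54 = 14 * 77788236626678808982722471083604074886584214739573349250236416 = 1089035312773503325758114595170457048412179006354026889503309824

Result: 1089035312773503325758114595170457048412179006354026889503309824
Multiplications needed: 9 (9 lines after 14^1)

14^55 = 1089035312773503325758114595170457048412179006354026889503309824. Using exponentiation by squaring, this requires 9 multiplications. The key idea: if the exponent is even, square the half-power; if odd, multiply by the base once.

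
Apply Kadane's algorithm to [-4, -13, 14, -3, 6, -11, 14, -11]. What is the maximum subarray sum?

Using Kadane's algorithm on [-4, -13, 14, -3, 6, -11, 14, -11]:

Scanning through the array:
Position 1 (value -13): max_ending_here = -13, max_so_far = -4
Position 2 (value 14): max_ending_here = 14, max_so_far = 14
Position 3 (value -3): max_ending_here = 11, max_so_far = 14
Position 4 (value 6): max_ending_here = 17, max_so_far = 17
Position 5 (value -11): max_ending_here = 6, max_so_far = 17
Position 6 (value 14): max_ending_here = 20, max_so_far = 20
Position 7 (value -11): max_ending_here = 9, max_so_far = 20

Maximum subarray: [14, -3, 6, -11, 14]
Maximum sum: 20

The maximum subarray is [14, -3, 6, -11, 14] with sum 20. This subarray runs from index 2 to index 6.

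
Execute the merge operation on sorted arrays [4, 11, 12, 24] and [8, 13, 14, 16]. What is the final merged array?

Merging process:

Compare 4 vs 8: take 4 from left. Merged: [4]
Compare 11 vs 8: take 8 from right. Merged: [4, 8]
Compare 11 vs 13: take 11 from left. Merged: [4, 8, 11]
Compare 12 vs 13: take 12 from left. Merged: [4, 8, 11, 12]
Compare 24 vs 13: take 13 from right. Merged: [4, 8, 11, 12, 13]
Compare 24 vs 14: take 14 from right. Merged: [4, 8, 11, 12, 13, 14]
Compare 24 vs 16: take 16 from right. Merged: [4, 8, 11, 12, 13, 14, 16]
Append remaining from left: [24]. Merged: [4, 8, 11, 12, 13, 14, 16, 24]

Final merged array: [4, 8, 11, 12, 13, 14, 16, 24]
Total comparisons: 7

The merged array is [4, 8, 11, 12, 13, 14, 16, 24], requiring 7 comparisons. The merge step runs in O(n) time where n is the total number of elements.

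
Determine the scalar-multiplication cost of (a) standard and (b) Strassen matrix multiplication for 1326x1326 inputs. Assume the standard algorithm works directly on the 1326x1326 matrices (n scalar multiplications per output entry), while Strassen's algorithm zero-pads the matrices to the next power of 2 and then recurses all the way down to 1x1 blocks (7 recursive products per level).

Matrix multiplication for 1326x1326 matrices:

Strassen's algorithm requires power-of-2 dimensions. Pad 1326x1326 to 2048x2048 (next power of 2).

Standard algorithm: 1326^3 = 2331473976 multiplications
Strassen's algorithm: 7^(log2(2048)) = 7^11 = 1977326743 multiplications
Savings: 2331473976 - 1977326743 = 354147233 multiplications

Standard: 2331473976 multiplications (1326^3). Strassen: 1977326743 multiplications (7^11, after padding to 2048x2048). Strassen reduces 8 recursive multiplications to 7 at each level.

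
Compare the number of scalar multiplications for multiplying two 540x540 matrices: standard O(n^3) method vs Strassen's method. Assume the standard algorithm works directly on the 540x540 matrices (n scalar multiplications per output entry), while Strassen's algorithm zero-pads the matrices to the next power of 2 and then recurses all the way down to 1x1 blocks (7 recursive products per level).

Matrix multiplication for 540x540 matrices:

Strassen's algorithm requires power-of-2 dimensions. Pad 540x540 to 1024x1024 (next power of 2).

Standard algorithm: 540^3 = 157464000 multiplications
Strassen's algorithm: 7^(log2(1024)) = 7^10 = 282475249 multiplications
Difference: 157464000 - 282475249 = -125011249 (Strassen uses MORE here due to padding overhead — for small or just-over-power-of-2 n, padding can outweigh the per-level savings)

Standard: 157464000 multiplications (540^3). Strassen: 282475249 multiplications (7^10, after padding to 1024x1024). Strassen reduces 8 recursive multiplications to 7 at each level.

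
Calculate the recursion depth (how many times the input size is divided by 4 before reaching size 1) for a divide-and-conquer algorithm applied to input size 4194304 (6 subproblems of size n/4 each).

For divide and conquer with division factor 4:

Problem sizes at each level:
Level 0: 4194304
Level 1: 1048576
Level 2: 262144
Level 3: 65536
Level 4: 16384
Level 5: 4096
Level 6: 1024
Level 7: 256
Level 8: 64
Level 9: 16
Level 10: 4
Level 11: 1

The root is level 0 and the size-1 base case is level 11 (the tree spans levels 0 through 11, i.e. 12 levels counting the root), so the depth is the number of divisions: log_4(4194304) = 11

The recursion tree depth is log_4(4194304) = 11. At each level, the problem size is divided by 4, so it takes 11 divisions to reduce to a base case of size 1. The algorithm makes 6 recursive calls at each level.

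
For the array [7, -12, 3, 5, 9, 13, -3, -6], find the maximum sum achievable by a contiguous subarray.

Using Kadane's algorithm on [7, -12, 3, 5, 9, 13, -3, -6]:

Scanning through the array:
Position 1 (value -12): max_ending_here = -5, max_so_far = 7
Position 2 (value 3): max_ending_here = 3, max_so_far = 7
Position 3 (value 5): max_ending_here = 8, max_so_far = 8
Position 4 (value 9): max_ending_here = 17, max_so_far = 17
Position 5 (value 13): max_ending_here = 30, max_so_far = 30
Position 6 (value -3): max_ending_here = 27, max_so_far = 30
Position 7 (value -6): max_ending_here = 21, max_so_far = 30

Maximum subarray: [3, 5, 9, 13]
Maximum sum: 30

The maximum subarray is [3, 5, 9, 13] with sum 30. This subarray runs from index 2 to index 5.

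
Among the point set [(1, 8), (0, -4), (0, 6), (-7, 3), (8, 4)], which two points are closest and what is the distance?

Computing all pairwise distances among 5 points:

d((1, 8), (0, -4)) = 12.0416
d((1, 8), (0, 6)) = 2.2361 <-- minimum
d((1, 8), (-7, 3)) = 9.434
d((1, 8), (8, 4)) = 8.0623
d((0, -4), (0, 6)) = 10.0
d((0, -4), (-7, 3)) = 9.8995
d((0, -4), (8, 4)) = 11.3137
d((0, 6), (-7, 3)) = 7.6158
d((0, 6), (8, 4)) = 8.2462
d((-7, 3), (8, 4)) = 15.0333

Closest pair: (1, 8) and (0, 6) with distance 2.2361

The closest pair is (1, 8) and (0, 6) with Euclidean distance 2.2361. For 5 points, brute-force pairwise comparison is shown above. For large n, the divide-and-conquer algorithm (sort by x, recurse on halves, check the dividing strip) achieves O(n log n).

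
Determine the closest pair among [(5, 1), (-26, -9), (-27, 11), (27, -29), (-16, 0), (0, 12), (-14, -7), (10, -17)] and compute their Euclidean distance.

Computing all pairwise distances among 8 points:

d((5, 1), (-26, -9)) = 32.573
d((5, 1), (-27, 11)) = 33.5261
d((5, 1), (27, -29)) = 37.2022
d((5, 1), (-16, 0)) = 21.0238
d((5, 1), (0, 12)) = 12.083
d((5, 1), (-14, -7)) = 20.6155
d((5, 1), (10, -17)) = 18.6815
d((-26, -9), (-27, 11)) = 20.025
d((-26, -9), (27, -29)) = 56.648
d((-26, -9), (-16, 0)) = 13.4536
d((-26, -9), (0, 12)) = 33.4215
d((-26, -9), (-14, -7)) = 12.1655
d((-26, -9), (10, -17)) = 36.8782
d((-27, 11), (27, -29)) = 67.2012
d((-27, 11), (-16, 0)) = 15.5563
d((-27, 11), (0, 12)) = 27.0185
d((-27, 11), (-14, -7)) = 22.2036
d((-27, 11), (10, -17)) = 46.4004
d((27, -29), (-16, 0)) = 51.8652
d((27, -29), (0, 12)) = 49.0918
d((27, -29), (-14, -7)) = 46.5296
d((27, -29), (10, -17)) = 20.8087
d((-16, 0), (0, 12)) = 20.0
d((-16, 0), (-14, -7)) = 7.2801 <-- minimum
d((-16, 0), (10, -17)) = 31.0644
d((0, 12), (-14, -7)) = 23.6008
d((0, 12), (10, -17)) = 30.6757
d((-14, -7), (10, -17)) = 26.0

Closest pair: (-16, 0) and (-14, -7) with distance 7.2801

The closest pair is (-16, 0) and (-14, -7) with Euclidean distance 7.2801. For 8 points, brute-force pairwise comparison is shown above. For large n, the divide-and-conquer algorithm (sort by x, recurse on halves, check the dividing strip) achieves O(n log n).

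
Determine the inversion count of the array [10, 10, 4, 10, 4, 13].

Finding inversions in [10, 10, 4, 10, 4, 13]:

(0, 2): arr[0]=10 > arr[2]=4
(0, 4): arr[0]=10 > arr[4]=4
(1, 2): arr[1]=10 > arr[2]=4
(1, 4): arr[1]=10 > arr[4]=4
(3, 4): arr[3]=10 > arr[4]=4

Total inversions: 5

The array has 5 inversion(s): (0,2), (0,4), (1,2), (1,4), (3,4). Each pair (i,j) satisfies i < j and arr[i] > arr[j].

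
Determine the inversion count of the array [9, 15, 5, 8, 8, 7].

Finding inversions in [9, 15, 5, 8, 8, 7]:

(0, 2): arr[0]=9 > arr[2]=5
(0, 3): arr[0]=9 > arr[3]=8
(0, 4): arr[0]=9 > arr[4]=8
(0, 5): arr[0]=9 > arr[5]=7
(1, 2): arr[1]=15 > arr[2]=5
(1, 3): arr[1]=15 > arr[3]=8
(1, 4): arr[1]=15 > arr[4]=8
(1, 5): arr[1]=15 > arr[5]=7
(3, 5): arr[3]=8 > arr[5]=7
(4, 5): arr[4]=8 > arr[5]=7

Total inversions: 10

The array has 10 inversion(s): (0,2), (0,3), (0,4), (0,5), (1,2), (1,3), (1,4), (1,5), (3,5), (4,5). Each pair (i,j) satisfies i < j and arr[i] > arr[j].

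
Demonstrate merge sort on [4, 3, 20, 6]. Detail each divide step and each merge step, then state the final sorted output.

Merge sort trace:

Split: [4, 3, 20, 6] -> [4, 3] and [20, 6]
  Split: [4, 3] -> [4] and [3]
  Merge: [4] + [3] -> [3, 4]
  Split: [20, 6] -> [20] and [6]
  Merge: [20] + [6] -> [6, 20]
Merge: [3, 4] + [6, 20] -> [3, 4, 6, 20]

Final sorted array: [3, 4, 6, 20]

The merge sort proceeds by recursively splitting the array and merging sorted halves.
After all merges, the sorted array is [3, 4, 6, 20].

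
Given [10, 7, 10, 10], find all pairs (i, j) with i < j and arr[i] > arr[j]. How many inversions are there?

Finding inversions in [10, 7, 10, 10]:

(0, 1): arr[0]=10 > arr[1]=7

Total inversions: 1

The array has 1 inversion(s): (0,1). Each pair (i,j) satisfies i < j and arr[i] > arr[j].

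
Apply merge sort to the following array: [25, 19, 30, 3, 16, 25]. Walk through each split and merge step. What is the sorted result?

Merge sort trace:

Split: [25, 19, 30, 3, 16, 25] -> [25, 19, 30] and [3, 16, 25]
  Split: [25, 19, 30] -> [25] and [19, 30]
    Split: [19, 30] -> [19] and [30]
    Merge: [19] + [30] -> [19, 30]
  Merge: [25] + [19, 30] -> [19, 25, 30]
  Split: [3, 16, 25] -> [3] and [16, 25]
    Split: [16, 25] -> [16] and [25]
    Merge: [16] + [25] -> [16, 25]
  Merge: [3] + [16, 25] -> [3, 16, 25]
Merge: [19, 25, 30] + [3, 16, 25] -> [3, 16, 19, 25, 25, 30]

Final sorted array: [3, 16, 19, 25, 25, 30]

The merge sort proceeds by recursively splitting the array and merging sorted halves.
After all merges, the sorted array is [3, 16, 19, 25, 25, 30].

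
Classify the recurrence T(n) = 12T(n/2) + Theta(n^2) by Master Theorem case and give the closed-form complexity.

Master Theorem for T(n) = 12T(n/2) + O(n^2):

a = 12, b = 2, c = 2
log_b(a) = log_2(12) = 3.5850

Case 1: c = 2 < log_2(12) = 3.5850
T(n) = O(n^(log_2 12))

For T(n) = 12T(n/2) + O(n^2): log_2(12) = 3.5850. This is Case 1 of the Master Theorem (c < log_b(a), work dominated by leaves), giving O(n^(log_2 12)).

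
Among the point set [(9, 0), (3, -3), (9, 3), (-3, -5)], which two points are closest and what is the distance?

Computing all pairwise distances among 4 points:

d((9, 0), (3, -3)) = 6.7082
d((9, 0), (9, 3)) = 3.0 <-- minimum
d((9, 0), (-3, -5)) = 13.0
d((3, -3), (9, 3)) = 8.4853
d((3, -3), (-3, -5)) = 6.3246
d((9, 3), (-3, -5)) = 14.4222

Closest pair: (9, 0) and (9, 3) with distance 3.0

The closest pair is (9, 0) and (9, 3) with Euclidean distance 3.0. For 4 points, brute-force pairwise comparison is shown above. For large n, the divide-and-conquer algorithm (sort by x, recurse on halves, check the dividing strip) achieves O(n log n).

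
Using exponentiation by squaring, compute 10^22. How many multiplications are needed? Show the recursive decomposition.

Computing 10^22 by squaring (build up from 10^1; each line after the first costs one multiplication):

10^1 = 10
10^2 = (10^1)^2 = 10^2 = 100
10^4 = (10^2)^2 = 100^2 = 10000
10^5 = 10 * 10^4 = 10 * 10000 = 100000
10^10 = (10^5)^2 = 100000^2 = 10000000000
10^11 = 10 * 10^10 = 10 * 10000000000 = 100000000000
10^22 = (10^11)^2 = 100000000000^2 = 10000000000000000000000

Result: 10000000000000000000000
Multiplications needed: 6 (6 lines after 10^1)

10^22 = 10000000000000000000000. Using exponentiation by squaring, this requires 6 multiplications. The key idea: if the exponent is even, square the half-power; if odd, multiply by the base once.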